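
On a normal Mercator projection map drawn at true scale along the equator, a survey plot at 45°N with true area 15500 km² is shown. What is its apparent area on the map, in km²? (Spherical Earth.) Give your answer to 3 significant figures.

31000 km²

Mercator is conformal, so the point scale is isotropic: h = k = sec φ = 1/cos φ.
Areal scale = k² = sec²φ = 1/cos²(45°) = 1/0.7071² = 2.000.
Apparent area = 15500 × 2.000 ≈ 31000 km².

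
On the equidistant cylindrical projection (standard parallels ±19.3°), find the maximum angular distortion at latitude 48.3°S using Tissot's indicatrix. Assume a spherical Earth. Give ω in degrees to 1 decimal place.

With standard parallel φ₀ = 19.3°, the equirectangular projection gives x = Rλ cos φ₀, y = Rφ, so h = 1 and k = cos 19.3° / cos φ.
At 48.3°: h = 1.000, k = 1.419; principal scales a = 1.419, b = 1.000.
sin(ω/2) = (a − b)/(a + b) = 0.4188/2.419 = 0.1731, so ω = 2 arcsin(0.1731) ≈ 19.9°.

19.9°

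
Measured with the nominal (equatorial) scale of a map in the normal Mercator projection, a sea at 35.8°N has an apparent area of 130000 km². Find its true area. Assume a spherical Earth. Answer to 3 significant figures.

85500 km²

For Mercator, h = k = sec φ (a conformal cylindrical projection has a single point scale, 1/cos φ).
Areal scale = k² = sec²φ = 1/cos²(35.8°) = 1/0.8111² = 1.520.
True area = apparent / (areal scale) = 130000 / 1.520 ≈ 85500 km².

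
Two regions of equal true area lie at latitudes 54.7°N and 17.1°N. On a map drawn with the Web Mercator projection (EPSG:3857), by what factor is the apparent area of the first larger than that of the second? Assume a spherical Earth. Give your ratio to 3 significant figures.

2.74

On Mercator, area is exaggerated by sec²φ = 1/cos²φ.
At 54.7°: sec²(54.7°) = 1/0.5779² = 2.995.
At 17.1°: sec²(17.1°) = 1/0.9558² = 1.095.
Ratio = 2.995/1.095 = cos²(17.1°)/cos²(54.7°) ≈ 2.74.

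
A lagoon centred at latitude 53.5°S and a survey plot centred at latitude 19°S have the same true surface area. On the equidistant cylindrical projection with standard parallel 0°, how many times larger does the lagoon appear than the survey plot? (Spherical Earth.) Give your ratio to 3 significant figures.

Plate carrée maps x = Rλ, y = Rφ. The meridian scale is h = 1 and the parallel scale is k = 1/cos φ = sec φ.
Areal scale at 53.5°: h·k = 1.000 × 1.681 = 1.681.
Areal scale at 19°: h·k = 1.000 × 1.058 = 1.058.
Ratio = 1.681/1.058 ≈ 1.59.

1.59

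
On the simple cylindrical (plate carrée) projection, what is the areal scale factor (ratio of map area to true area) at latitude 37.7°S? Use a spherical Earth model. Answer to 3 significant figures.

1.26

In the plate carrée (x = Rλ, y = Rφ), meridians are true-scale (h = 1) and parallels are stretched by k = sec φ.
Areal scale = h·k = 1 × sec φ; at 37.7°, h = 1.000, k = 1.264, so h·k = 1.264.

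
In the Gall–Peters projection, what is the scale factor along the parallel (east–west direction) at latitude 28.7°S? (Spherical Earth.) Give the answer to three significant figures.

0.806

The Gall–Peters projection is cylindrical equal-area with φ₀ = 45°. A cylindrical equal-area projection with standard parallel φ₀ has meridian scale h = cos φ / cos φ₀ and parallel scale k = cos φ₀ / cos φ (so areas are preserved, h·k = 1).
k = cos 45° / cos 28.7° = 0.7071/0.8771 = 0.8061.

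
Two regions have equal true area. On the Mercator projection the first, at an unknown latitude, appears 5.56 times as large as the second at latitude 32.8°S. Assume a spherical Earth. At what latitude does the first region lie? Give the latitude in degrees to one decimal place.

69.1°

For equal true areas on Mercator, apparent areas scale as sec²φ, so the ratio is cos²φ₂ / cos²φ₁.
cos²φ₂ / cos²φ₁ = 5.56  ⇒  cos φ₁ = cos 32.8° / √5.56 = 0.8406/2.358 = 0.3565.
φ₁ = arccos(0.3565) ≈ 69.1°.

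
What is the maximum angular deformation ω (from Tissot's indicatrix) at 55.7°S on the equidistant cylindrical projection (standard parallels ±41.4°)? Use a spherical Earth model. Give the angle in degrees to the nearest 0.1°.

16.3°

With standard parallel φ₀ = 41.4°, the equirectangular projection gives x = Rλ cos φ₀, y = Rφ, so h = 1 and k = cos 41.4° / cos φ.
At 55.7°: h = 1.000, k = 1.331; principal scales a = 1.331, b = 1.000.
sin(ω/2) = (a − b)/(a + b) = 0.3311/2.331 = 0.1420, so ω = 2 arcsin(0.1420) ≈ 16.3°.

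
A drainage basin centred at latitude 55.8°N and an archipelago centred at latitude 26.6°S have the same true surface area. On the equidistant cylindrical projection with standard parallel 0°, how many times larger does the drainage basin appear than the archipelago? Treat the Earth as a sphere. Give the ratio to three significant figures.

For the equirectangular projection with φ₀ = 0 (plate carrée), h = 1 along meridians and k = sec φ along parallels.
Areal scale at 55.8°: h·k = 1.000 × 1.779 = 1.779.
Areal scale at 26.6°: h·k = 1.000 × 1.118 = 1.118.
Ratio = 1.779/1.118 ≈ 1.59.

1.59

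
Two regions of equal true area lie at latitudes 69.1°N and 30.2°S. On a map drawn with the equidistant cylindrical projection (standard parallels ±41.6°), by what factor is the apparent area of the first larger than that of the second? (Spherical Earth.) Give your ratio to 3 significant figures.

In the equirectangular projection with standard parallel φ₀ = 41.6° (x = Rλ cos φ₀, y = Rφ), meridians are true-scale (h = 1) and the parallel scale is k = cos φ₀ / cos φ.
Areal scale at 69.1°: h·k = 1.000 × 2.096 = 2.096.
Areal scale at 30.2°: h·k = 1.000 × 0.8652 = 0.8652.
Ratio = 2.096/0.8652 ≈ 2.42.

2.42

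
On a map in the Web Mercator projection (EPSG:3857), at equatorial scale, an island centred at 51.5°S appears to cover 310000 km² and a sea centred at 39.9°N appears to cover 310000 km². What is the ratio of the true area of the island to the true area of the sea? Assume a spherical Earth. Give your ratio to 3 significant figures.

0.658

On Mercator the areal scale is sec²φ, so true area = apparent × cos²φ.
True area of island: 310000 × cos²(51.5°) = 310000 × 0.3875 = 120100 km².
True area of sea: 310000 × cos²(39.9°) = 310000 × 0.5885 = 182400 km².
Ratio = 120100 / 182400 ≈ 0.658.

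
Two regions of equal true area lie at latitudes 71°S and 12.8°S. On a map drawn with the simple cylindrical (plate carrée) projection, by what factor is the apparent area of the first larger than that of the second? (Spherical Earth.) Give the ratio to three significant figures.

In the plate carrée (x = Rλ, y = Rφ), meridians are true-scale (h = 1) and parallels are stretched by k = sec φ.
Areal scale at 71°: h·k = 1.000 × 3.072 = 3.072.
Areal scale at 12.8°: h·k = 1.000 × 1.025 = 1.025.
Ratio = 3.072/1.025 ≈ 3.00.

3.00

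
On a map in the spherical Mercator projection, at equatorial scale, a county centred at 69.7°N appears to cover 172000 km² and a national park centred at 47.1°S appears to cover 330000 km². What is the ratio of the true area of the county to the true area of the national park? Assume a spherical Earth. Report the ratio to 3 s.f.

On Mercator the areal scale is sec²φ, so true area = apparent × cos²φ.
True area of county: 172000 × cos²(69.7°) = 172000 × 0.1204 = 20700 km².
True area of national park: 330000 × cos²(47.1°) = 330000 × 0.4634 = 152900 km².
Ratio = 20700 / 152900 ≈ 0.135.

0.135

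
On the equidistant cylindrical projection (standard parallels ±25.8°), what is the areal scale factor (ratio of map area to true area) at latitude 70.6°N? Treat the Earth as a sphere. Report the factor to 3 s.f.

With standard parallel φ₀ = 25.8°, the equirectangular projection gives x = Rλ cos φ₀, y = Rφ, so h = 1 and k = cos 25.8° / cos φ.
Areal scale = h·k = 1 × cos φ₀ / cos φ; at 70.6°, h = 1.000, k = 2.710, so h·k = 2.710.

2.71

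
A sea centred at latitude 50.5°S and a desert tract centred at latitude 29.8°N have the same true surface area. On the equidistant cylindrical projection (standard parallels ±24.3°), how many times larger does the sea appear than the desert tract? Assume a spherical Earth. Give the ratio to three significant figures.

In the equirectangular projection with standard parallel φ₀ = 24.3° (x = Rλ cos φ₀, y = Rφ), meridians are true-scale (h = 1) and the parallel scale is k = cos φ₀ / cos φ.
Areal scale at 50.5°: h·k = 1.000 × 1.433 = 1.433.
Areal scale at 29.8°: h·k = 1.000 × 1.050 = 1.050.
Ratio = 1.433/1.050 ≈ 1.36.

1.36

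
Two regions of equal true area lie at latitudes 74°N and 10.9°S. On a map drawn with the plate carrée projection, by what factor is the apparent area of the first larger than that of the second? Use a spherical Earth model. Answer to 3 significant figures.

Plate carrée maps x = Rλ, y = Rφ. The meridian scale is h = 1 and the parallel scale is k = 1/cos φ = sec φ.
Areal scale at 74°: h·k = 1.000 × 3.628 = 3.628.
Areal scale at 10.9°: h·k = 1.000 × 1.018 = 1.018.
Ratio = 3.628/1.018 ≈ 3.56.

3.56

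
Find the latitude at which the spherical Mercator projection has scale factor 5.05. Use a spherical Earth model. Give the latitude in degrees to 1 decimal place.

Mercator scale is k = sec φ = 1/cos φ.
1/cos φ = 5.05  ⇒  cos φ = 0.1980  ⇒  φ = arccos(0.1980) ≈ 78.6°.

78.6°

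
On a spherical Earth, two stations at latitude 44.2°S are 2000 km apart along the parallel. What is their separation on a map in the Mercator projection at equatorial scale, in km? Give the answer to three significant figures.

2790 km

Mercator is conformal, so the point scale is isotropic: h = k = sec φ = 1/cos φ.
Along the parallel, k = sec 44.2° = 1/0.7169 = 1.395.
Map distance = 2000 × 1.395 ≈ 2790 km.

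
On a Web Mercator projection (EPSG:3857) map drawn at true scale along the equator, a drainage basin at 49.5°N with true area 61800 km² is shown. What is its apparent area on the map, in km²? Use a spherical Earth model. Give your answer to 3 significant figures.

147000 km²

Mercator is conformal, so the point scale is isotropic: h = k = sec φ = 1/cos φ.
Areal scale = k² = sec²φ = 1/cos²(49.5°) = 1/0.6494² = 2.371.
Apparent area = 61800 × 2.371 ≈ 147000 km².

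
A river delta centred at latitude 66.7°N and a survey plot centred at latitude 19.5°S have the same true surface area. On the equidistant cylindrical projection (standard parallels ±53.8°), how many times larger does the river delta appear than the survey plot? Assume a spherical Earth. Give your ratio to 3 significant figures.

With standard parallel φ₀ = 53.8°, the equirectangular projection gives x = Rλ cos φ₀, y = Rφ, so h = 1 and k = cos 53.8° / cos φ.
Areal scale at 66.7°: h·k = 1.000 × 1.493 = 1.493.
Areal scale at 19.5°: h·k = 1.000 × 0.6265 = 0.6265.
Ratio = 1.493/0.6265 ≈ 2.38.

2.38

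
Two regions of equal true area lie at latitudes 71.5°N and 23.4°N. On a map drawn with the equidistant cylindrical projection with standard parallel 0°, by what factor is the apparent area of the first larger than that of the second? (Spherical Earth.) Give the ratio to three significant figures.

2.89

Plate carrée maps x = Rλ, y = Rφ. The meridian scale is h = 1 and the parallel scale is k = 1/cos φ = sec φ.
Areal scale at 71.5°: h·k = 1.000 × 3.152 = 3.152.
Areal scale at 23.4°: h·k = 1.000 × 1.090 = 1.090.
Ratio = 3.152/1.090 ≈ 2.89.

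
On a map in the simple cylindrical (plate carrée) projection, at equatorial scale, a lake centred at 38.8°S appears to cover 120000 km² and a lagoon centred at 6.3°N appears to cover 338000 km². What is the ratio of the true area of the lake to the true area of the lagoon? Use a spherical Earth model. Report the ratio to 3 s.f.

On the plate carrée, areal scale = h·k = 1 × sec φ, so true area = apparent × cos φ.
True area of lake: 120000 × cos(38.8°) = 120000 × 0.7793 = 93520 km².
True area of lagoon: 338000 × cos(6.3°) = 338000 × 0.9940 = 336000 km².
Ratio = 93520 / 336000 ≈ 0.278.

0.278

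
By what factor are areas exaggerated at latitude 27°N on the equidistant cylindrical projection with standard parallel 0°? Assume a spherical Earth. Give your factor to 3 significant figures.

In the plate carrée (x = Rλ, y = Rφ), meridians are true-scale (h = 1) and parallels are stretched by k = sec φ.
Areal scale = h·k = 1 × sec φ; at 27°, h = 1.000, k = 1.122, so h·k = 1.122.

1.12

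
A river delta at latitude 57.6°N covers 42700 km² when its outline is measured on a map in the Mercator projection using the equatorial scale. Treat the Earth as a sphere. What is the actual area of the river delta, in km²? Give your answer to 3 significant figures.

12300 km²

For Mercator, h = k = sec φ (a conformal cylindrical projection has a single point scale, 1/cos φ).
Areal scale = k² = sec²φ = 1/cos²(57.6°) = 1/0.5358² = 3.483.
True area = apparent / (areal scale) = 42700 / 3.483 ≈ 12300 km².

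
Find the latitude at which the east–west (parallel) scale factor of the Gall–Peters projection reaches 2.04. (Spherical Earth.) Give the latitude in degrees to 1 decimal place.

The Gall–Peters projection is cylindrical equal-area with φ₀ = 45°. A cylindrical equal-area projection with standard parallel φ₀ has meridian scale h = cos φ / cos φ₀ and parallel scale k = cos φ₀ / cos φ (so areas are preserved, h·k = 1).
k = cos φ₀ / cos φ = 2.04  ⇒  cos φ = cos 45° / 2.04 = 0.3466.
φ = arccos(0.3466) ≈ 69.7°.

69.7°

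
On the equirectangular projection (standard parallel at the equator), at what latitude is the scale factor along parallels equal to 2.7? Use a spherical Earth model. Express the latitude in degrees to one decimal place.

68.3°

Plate carrée: h = 1, k = sec φ along parallels.
sec φ = 2.7  ⇒  cos φ = 0.3704  ⇒  φ ≈ 68.3°.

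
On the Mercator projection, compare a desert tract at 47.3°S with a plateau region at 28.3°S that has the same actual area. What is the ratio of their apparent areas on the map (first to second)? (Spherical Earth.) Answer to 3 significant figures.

1.69

On Mercator, area is exaggerated by sec²φ = 1/cos²φ.
At 47.3°: sec²(47.3°) = 1/0.6782² = 2.174.
At 28.3°: sec²(28.3°) = 1/0.8805² = 1.290.
Ratio = 2.174/1.290 = cos²(28.3°)/cos²(47.3°) ≈ 1.69.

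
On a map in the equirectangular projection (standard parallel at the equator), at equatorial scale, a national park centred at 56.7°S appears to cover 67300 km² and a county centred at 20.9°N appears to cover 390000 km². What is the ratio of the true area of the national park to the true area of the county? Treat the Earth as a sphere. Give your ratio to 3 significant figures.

Plate carrée has h = 1 and k = sec φ, giving areal scale sec φ; true area = (apparent area) · cos φ.
True area of national park: 67300 × cos(56.7°) = 67300 × 0.5490 = 36950 km².
True area of county: 390000 × cos(20.9°) = 390000 × 0.9342 = 364300 km².
Ratio = 36950 / 364300 ≈ 0.101.

0.101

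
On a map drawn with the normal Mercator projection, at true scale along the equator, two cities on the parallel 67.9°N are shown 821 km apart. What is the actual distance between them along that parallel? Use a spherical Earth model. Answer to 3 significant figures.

For Mercator, h = k = sec φ (a conformal cylindrical projection has a single point scale, 1/cos φ).
Along the parallel at 67.9°, map distances are exaggerated by k = sec 67.9° = 2.658.
True distance = 821 / 2.658 = 821 × cos 67.9° ≈ 309 km.

309 km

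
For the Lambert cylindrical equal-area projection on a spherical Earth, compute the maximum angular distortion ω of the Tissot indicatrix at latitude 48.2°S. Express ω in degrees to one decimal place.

45.3°

The Lambert cylindrical equal-area projection is the cylindrical equal-area projection with its standard parallel at the equator (φ₀ = 0). Cylindrical equal-area (φ₀ = 0°): h = cos φ / cos 0° along meridians, k = cos 0° / cos φ along parallels; h·k = 1.
At 48.2°: h = 0.6665, k = 1.500; principal scales a = 1.500, b = 0.6665.
sin(ω/2) = (a − b)/(a + b) = 0.8338/2.167 = 0.3848, so ω = 2 arcsin(0.3848) ≈ 45.3°.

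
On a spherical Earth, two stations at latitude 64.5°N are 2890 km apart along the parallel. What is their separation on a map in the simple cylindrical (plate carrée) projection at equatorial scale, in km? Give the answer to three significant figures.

6710 km

In the plate carrée (x = Rλ, y = Rφ), meridians are true-scale (h = 1) and parallels are stretched by k = sec φ.
Along the parallel, k = sec 64.5° = 1/0.4305 = 2.323.
Map distance = 2890 × 2.323 ≈ 6710 km.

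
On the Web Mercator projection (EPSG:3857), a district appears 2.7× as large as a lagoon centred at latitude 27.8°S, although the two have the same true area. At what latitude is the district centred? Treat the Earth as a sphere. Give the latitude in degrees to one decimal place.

On Mercator, (apparent₁)/(apparent₂) = sec²φ₁ / sec²φ₂ when true areas are equal.
cos²φ₂ / cos²φ₁ = 2.7  ⇒  cos φ₁ = cos 27.8° / √2.7 = 0.8846/1.643 = 0.5383.
φ₁ = arccos(0.5383) ≈ 57.4°.

57.4°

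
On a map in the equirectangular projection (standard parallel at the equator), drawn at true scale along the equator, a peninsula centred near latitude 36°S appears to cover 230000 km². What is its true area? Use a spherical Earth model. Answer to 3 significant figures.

186000 km²

Plate carrée maps x = Rλ, y = Rφ. The meridian scale is h = 1 and the parallel scale is k = 1/cos φ = sec φ.
Areal scale = h·k = 1 × sec φ; at 36°, h = 1.000, k = 1.236, so h·k = 1.236.
True area = apparent / (areal scale) = 230000 / 1.236 ≈ 186000 km².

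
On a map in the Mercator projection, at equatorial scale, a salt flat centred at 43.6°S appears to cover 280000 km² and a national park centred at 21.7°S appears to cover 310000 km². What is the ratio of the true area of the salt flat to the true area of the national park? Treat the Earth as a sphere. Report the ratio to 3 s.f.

Since Mercator area scale is 1/cos²φ, the true area equals the apparent area multiplied by cos²φ.
True area of salt flat: 280000 × cos²(43.6°) = 280000 × 0.5244 = 146800 km².
True area of national park: 310000 × cos²(21.7°) = 310000 × 0.8633 = 267600 km².
Ratio = 146800 / 267600 ≈ 0.549.

0.549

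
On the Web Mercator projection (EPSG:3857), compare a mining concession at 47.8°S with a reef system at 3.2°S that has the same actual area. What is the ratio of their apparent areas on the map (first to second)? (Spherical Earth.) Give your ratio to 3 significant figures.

Mercator areal scale is sec²φ.
At 47.8°: sec²(47.8°) = 1/0.6717² = 2.216.
At 3.2°: sec²(3.2°) = 1/0.9984² = 1.003.
Ratio = 2.216/1.003 = cos²(3.2°)/cos²(47.8°) ≈ 2.21.

2.21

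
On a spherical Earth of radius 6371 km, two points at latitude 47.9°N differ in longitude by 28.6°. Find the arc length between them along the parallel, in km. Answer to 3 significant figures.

Arc length along a parallel = R cos φ · Δλ (with Δλ in radians).
= 6371 × cos 47.9° × (28.6° × π/180) = 6371 × 0.6704 × 0.4992 ≈ 2130 km.

2130 km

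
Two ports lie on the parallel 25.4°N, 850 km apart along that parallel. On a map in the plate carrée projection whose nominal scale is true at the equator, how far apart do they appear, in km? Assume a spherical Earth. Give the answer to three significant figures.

941 km

Plate carrée maps x = Rλ, y = Rφ. The meridian scale is h = 1 and the parallel scale is k = 1/cos φ = sec φ.
Along the parallel, k = sec 25.4° = 1/0.9033 = 1.107.
Map distance = 850 × 1.107 ≈ 941 km.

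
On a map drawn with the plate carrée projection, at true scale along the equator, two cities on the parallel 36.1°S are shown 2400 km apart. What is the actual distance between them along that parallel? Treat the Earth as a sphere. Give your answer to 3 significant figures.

In the plate carrée (x = Rλ, y = Rφ), meridians are true-scale (h = 1) and parallels are stretched by k = sec φ.
Along the parallel at 36.1°, map distances are exaggerated by k = sec 36.1° = 1.238.
True distance = 2400 / 1.238 = 2400 × cos 36.1° ≈ 1940 km.

1940 km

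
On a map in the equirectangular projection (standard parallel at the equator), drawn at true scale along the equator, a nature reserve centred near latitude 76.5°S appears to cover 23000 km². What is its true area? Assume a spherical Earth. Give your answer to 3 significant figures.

5370 km²

For the equirectangular projection with φ₀ = 0 (plate carrée), h = 1 along meridians and k = sec φ along parallels.
Areal scale = h·k = 1 × sec φ; at 76.5°, h = 1.000, k = 4.284, so h·k = 4.284.
True area = apparent / (areal scale) = 23000 / 4.284 ≈ 5370 km².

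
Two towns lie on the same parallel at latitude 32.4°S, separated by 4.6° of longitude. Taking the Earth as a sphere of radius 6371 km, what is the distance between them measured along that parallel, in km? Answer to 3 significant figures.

Arc length along a parallel = R cos φ · Δλ (with Δλ in radians).
= 6371 × cos 32.4° × (4.6° × π/180) = 6371 × 0.8443 × 0.08029 ≈ 432 km.

432 km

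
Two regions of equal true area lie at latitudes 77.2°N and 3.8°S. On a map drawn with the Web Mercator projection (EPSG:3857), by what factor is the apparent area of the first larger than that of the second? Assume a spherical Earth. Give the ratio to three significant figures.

Mercator areal scale is sec²φ.
At 77.2°: sec²(77.2°) = 1/0.2215² = 20.37.
At 3.8°: sec²(3.8°) = 1/0.9978² = 1.004.
Ratio = 20.37/1.004 = cos²(3.8°)/cos²(77.2°) ≈ 20.3.

20.3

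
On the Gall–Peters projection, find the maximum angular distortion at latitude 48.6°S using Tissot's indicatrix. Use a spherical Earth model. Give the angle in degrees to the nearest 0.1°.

7.7°

Gall–Peters is a cylindrical equal-area projection with standard parallels at ±45°. For cylindrical equal-area with standard parallel φ₀, h = cos φ / cos φ₀ and k = cos φ₀ / cos φ, so h·k = 1.
At 48.6°: h = 0.9352, k = 1.069; principal scales a = 1.069, b = 0.9352.
sin(ω/2) = (a − b)/(a + b) = 0.1340/2.004 = 0.06686, so ω = 2 arcsin(0.06686) ≈ 7.7°.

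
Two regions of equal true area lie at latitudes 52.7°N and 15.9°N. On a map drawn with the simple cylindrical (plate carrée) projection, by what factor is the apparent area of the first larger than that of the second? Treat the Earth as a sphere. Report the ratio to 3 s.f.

For the equirectangular projection with φ₀ = 0 (plate carrée), h = 1 along meridians and k = sec φ along parallels.
Areal scale at 52.7°: h·k = 1.000 × 1.650 = 1.650.
Areal scale at 15.9°: h·k = 1.000 × 1.040 = 1.040.
Ratio = 1.650/1.040 ≈ 1.59.

1.59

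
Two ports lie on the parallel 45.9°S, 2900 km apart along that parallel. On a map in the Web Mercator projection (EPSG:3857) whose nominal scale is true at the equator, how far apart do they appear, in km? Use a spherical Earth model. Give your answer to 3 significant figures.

4170 km

For Mercator, h = k = sec φ (a conformal cylindrical projection has a single point scale, 1/cos φ).
Along the parallel, k = sec 45.9° = 1/0.6959 = 1.437.
Map distance = 2900 × 1.437 ≈ 4170 km.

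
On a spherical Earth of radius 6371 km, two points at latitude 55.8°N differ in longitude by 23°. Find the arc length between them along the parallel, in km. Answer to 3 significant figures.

1440 km

Arc length along a parallel = R cos φ · Δλ (with Δλ in radians).
= 6371 × cos 55.8° × (23° × π/180) = 6371 × 0.5621 × 0.4014 ≈ 1440 km.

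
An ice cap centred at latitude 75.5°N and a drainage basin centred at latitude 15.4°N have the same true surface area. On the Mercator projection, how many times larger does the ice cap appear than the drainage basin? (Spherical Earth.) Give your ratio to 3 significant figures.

14.8

Mercator areal scale is sec²φ.
At 75.5°: sec²(75.5°) = 1/0.2504² = 15.95.
At 15.4°: sec²(15.4°) = 1/0.9641² = 1.076.
Ratio = 15.95/1.076 = cos²(15.4°)/cos²(75.5°) ≈ 14.8.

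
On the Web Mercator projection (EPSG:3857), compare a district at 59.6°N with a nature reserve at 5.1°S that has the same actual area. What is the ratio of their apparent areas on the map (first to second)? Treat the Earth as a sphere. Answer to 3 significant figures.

3.87

Mercator areal scale is sec²φ.
At 59.6°: sec²(59.6°) = 1/0.5060² = 3.905.
At 5.1°: sec²(5.1°) = 1/0.9960² = 1.008.
Ratio = 3.905/1.008 = cos²(5.1°)/cos²(59.6°) ≈ 3.87.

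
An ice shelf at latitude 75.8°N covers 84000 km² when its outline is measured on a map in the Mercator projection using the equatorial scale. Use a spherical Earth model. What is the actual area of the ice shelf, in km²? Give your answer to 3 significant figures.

Mercator is conformal, so the point scale is isotropic: h = k = sec φ = 1/cos φ.
Areal scale = k² = sec²φ = 1/cos²(75.8°) = 1/0.2453² = 16.62.
True area = apparent / (areal scale) = 84000 / 16.62 ≈ 5050 km².

5050 km²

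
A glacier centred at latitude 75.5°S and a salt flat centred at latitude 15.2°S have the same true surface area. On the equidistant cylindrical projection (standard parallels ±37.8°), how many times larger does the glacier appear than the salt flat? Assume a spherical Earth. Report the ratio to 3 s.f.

With standard parallel φ₀ = 37.8°, the equirectangular projection gives x = Rλ cos φ₀, y = Rφ, so h = 1 and k = cos 37.8° / cos φ.
Areal scale at 75.5°: h·k = 1.000 × 3.156 = 3.156.
Areal scale at 15.2°: h·k = 1.000 × 0.8188 = 0.8188.
Ratio = 3.156/0.8188 ≈ 3.85.

3.85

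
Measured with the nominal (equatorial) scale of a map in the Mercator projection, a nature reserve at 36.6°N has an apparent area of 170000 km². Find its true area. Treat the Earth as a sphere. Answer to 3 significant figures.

The Mercator projection is conformal; its linear scale factor is the same in every direction and equals sec φ = 1/cos φ.
Areal scale = k² = sec²φ = 1/cos²(36.6°) = 1/0.8028² = 1.552.
True area = apparent / (areal scale) = 170000 / 1.552 ≈ 110000 km².

110000 km²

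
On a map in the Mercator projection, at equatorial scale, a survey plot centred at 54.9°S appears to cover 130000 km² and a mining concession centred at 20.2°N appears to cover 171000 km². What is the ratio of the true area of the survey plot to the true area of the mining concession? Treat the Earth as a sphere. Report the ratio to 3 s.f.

0.285

On Mercator the areal scale is sec²φ, so true area = apparent × cos²φ.
True area of survey plot: 130000 × cos²(54.9°) = 130000 × 0.3306 = 42980 km².
True area of mining concession: 171000 × cos²(20.2°) = 171000 × 0.8808 = 150600 km².
Ratio = 42980 / 150600 ≈ 0.285.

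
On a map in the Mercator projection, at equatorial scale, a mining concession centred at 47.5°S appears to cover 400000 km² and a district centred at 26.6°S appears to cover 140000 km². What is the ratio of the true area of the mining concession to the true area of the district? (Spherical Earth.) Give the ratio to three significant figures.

On Mercator the areal scale is sec²φ, so true area = apparent × cos²φ.
True area of mining concession: 400000 × cos²(47.5°) = 400000 × 0.4564 = 182600 km².
True area of district: 140000 × cos²(26.6°) = 140000 × 0.7995 = 111900 km².
Ratio = 182600 / 111900 ≈ 1.63.

1.63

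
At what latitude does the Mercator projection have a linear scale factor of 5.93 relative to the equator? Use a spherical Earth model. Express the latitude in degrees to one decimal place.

Mercator scale is k = sec φ = 1/cos φ.
1/cos φ = 5.93  ⇒  cos φ = 0.1686  ⇒  φ = arccos(0.1686) ≈ 80.3°.

80.3°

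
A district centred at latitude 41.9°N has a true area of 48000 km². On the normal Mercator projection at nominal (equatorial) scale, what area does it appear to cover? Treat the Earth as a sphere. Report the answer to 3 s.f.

86600 km²

The Mercator projection is conformal; its linear scale factor is the same in every direction and equals sec φ = 1/cos φ.
Areal scale = k² = sec²φ = 1/cos²(41.9°) = 1/0.7443² = 1.805.
Apparent area = 48000 × 1.805 ≈ 86600 km².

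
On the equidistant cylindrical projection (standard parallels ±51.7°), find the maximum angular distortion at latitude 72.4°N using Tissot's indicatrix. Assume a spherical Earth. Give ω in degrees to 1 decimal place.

The equidistant cylindrical projection with φ₀ = 51.7° has h = 1 (meridians true) and k = cos φ₀ / cos φ along parallels.
At 72.4°: h = 1.000, k = 2.050; principal scales a = 2.050, b = 1.000.
sin(ω/2) = (a − b)/(a + b) = 1.050/3.050 = 0.3442, so ω = 2 arcsin(0.3442) ≈ 40.3°.

40.3°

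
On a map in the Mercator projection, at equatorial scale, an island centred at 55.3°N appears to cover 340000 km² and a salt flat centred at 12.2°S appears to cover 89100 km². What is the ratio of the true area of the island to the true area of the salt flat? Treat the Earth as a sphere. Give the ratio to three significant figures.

On Mercator the areal scale is sec²φ, so true area = apparent × cos²φ.
True area of island: 340000 × cos²(55.3°) = 340000 × 0.3241 = 110200 km².
True area of salt flat: 89100 × cos²(12.2°) = 89100 × 0.9553 = 85120 km².
Ratio = 110200 / 85120 ≈ 1.29.

1.29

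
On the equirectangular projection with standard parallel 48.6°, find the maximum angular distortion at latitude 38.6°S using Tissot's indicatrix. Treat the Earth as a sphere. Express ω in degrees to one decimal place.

9.6°

The equidistant cylindrical projection with φ₀ = 48.6° has h = 1 (meridians true) and k = cos φ₀ / cos φ along parallels.
At 38.6°: h = 1.000, k = 0.8462; principal scales a = 1.000, b = 0.8462.
sin(ω/2) = (a − b)/(a + b) = 0.1538/1.846 = 0.08331, so ω = 2 arcsin(0.08331) ≈ 9.6°.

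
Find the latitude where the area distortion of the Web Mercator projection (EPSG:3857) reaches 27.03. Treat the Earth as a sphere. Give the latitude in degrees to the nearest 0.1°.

78.9°

Mercator areal scale is sec²φ.
sec²φ = 27.03  ⇒  cos²φ = 0.03700  ⇒  cos φ = 0.1923.
φ = arccos(0.1923) ≈ 78.9°.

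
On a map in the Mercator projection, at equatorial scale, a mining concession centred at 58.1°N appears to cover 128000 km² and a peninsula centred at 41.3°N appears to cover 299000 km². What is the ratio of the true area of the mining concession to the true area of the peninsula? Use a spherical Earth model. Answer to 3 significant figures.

On Mercator the areal scale is sec²φ, so true area = apparent × cos²φ.
True area of mining concession: 128000 × cos²(58.1°) = 128000 × 0.2792 = 35740 km².
True area of peninsula: 299000 × cos²(41.3°) = 299000 × 0.5644 = 168800 km².
Ratio = 35740 / 168800 ≈ 0.212.

0.212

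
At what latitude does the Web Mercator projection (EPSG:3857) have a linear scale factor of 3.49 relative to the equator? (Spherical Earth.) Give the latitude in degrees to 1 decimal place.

73.3°

Mercator scale is k = sec φ = 1/cos φ.
1/cos φ = 3.49  ⇒  cos φ = 0.2865  ⇒  φ = arccos(0.2865) ≈ 73.3°.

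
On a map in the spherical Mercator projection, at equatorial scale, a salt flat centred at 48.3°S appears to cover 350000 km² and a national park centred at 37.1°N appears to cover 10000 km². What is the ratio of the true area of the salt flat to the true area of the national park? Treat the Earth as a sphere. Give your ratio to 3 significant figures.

24.3

Mercator's areal exaggeration is sec²φ; hence true area = (apparent area) · cos²φ.
True area of salt flat: 350000 × cos²(48.3°) = 350000 × 0.4425 = 154900 km².
True area of national park: 10000 × cos²(37.1°) = 10000 × 0.6361 = 6361 km².
Ratio = 154900 / 6361 ≈ 24.3.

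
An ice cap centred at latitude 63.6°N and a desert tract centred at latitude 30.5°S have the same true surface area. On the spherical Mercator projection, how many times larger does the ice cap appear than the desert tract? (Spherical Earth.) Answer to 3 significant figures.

Mercator is conformal with k = sec φ, so areal scale = k² = sec²φ.
At 63.6°: sec²(63.6°) = 1/0.4446² = 5.058.
At 30.5°: sec²(30.5°) = 1/0.8616² = 1.347.
Ratio = 5.058/1.347 = cos²(30.5°)/cos²(63.6°) ≈ 3.76.

3.76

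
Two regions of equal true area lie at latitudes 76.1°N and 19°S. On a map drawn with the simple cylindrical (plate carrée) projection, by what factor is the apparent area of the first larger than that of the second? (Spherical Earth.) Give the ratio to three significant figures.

3.94

For the equirectangular projection with φ₀ = 0 (plate carrée), h = 1 along meridians and k = sec φ along parallels.
Areal scale at 76.1°: h·k = 1.000 × 4.163 = 4.163.
Areal scale at 19°: h·k = 1.000 × 1.058 = 1.058.
Ratio = 4.163/1.058 ≈ 3.94.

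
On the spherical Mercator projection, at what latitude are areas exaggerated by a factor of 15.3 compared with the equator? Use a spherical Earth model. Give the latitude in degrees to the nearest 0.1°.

Mercator areal scale is sec²φ.
sec²φ = 15.3  ⇒  cos²φ = 0.06536  ⇒  cos φ = 0.2557.
φ = arccos(0.2557) ≈ 75.2°.

75.2°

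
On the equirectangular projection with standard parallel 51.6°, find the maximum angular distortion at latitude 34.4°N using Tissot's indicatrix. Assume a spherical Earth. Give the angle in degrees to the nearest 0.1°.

With standard parallel φ₀ = 51.6°, the equirectangular projection gives x = Rλ cos φ₀, y = Rφ, so h = 1 and k = cos 51.6° / cos φ.
At 34.4°: h = 1.000, k = 0.7528; principal scales a = 1.000, b = 0.7528.
sin(ω/2) = (a − b)/(a + b) = 0.2472/1.753 = 0.1410, so ω = 2 arcsin(0.1410) ≈ 16.2°.

16.2°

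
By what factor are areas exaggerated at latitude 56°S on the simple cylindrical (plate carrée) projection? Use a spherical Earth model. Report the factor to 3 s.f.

1.79

In the plate carrée (x = Rλ, y = Rφ), meridians are true-scale (h = 1) and parallels are stretched by k = sec φ.
Areal scale = h·k = 1 × sec φ; at 56°, h = 1.000, k = 1.788, so h·k = 1.788.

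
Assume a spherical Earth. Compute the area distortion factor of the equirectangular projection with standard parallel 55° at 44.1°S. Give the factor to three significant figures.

In the equirectangular projection with standard parallel φ₀ = 55° (x = Rλ cos φ₀, y = Rφ), meridians are true-scale (h = 1) and the parallel scale is k = cos φ₀ / cos φ.
Areal scale = h·k = 1 × cos φ₀ / cos φ; at 44.1°, h = 1.000, k = 0.7987, so h·k = 0.7987.

0.799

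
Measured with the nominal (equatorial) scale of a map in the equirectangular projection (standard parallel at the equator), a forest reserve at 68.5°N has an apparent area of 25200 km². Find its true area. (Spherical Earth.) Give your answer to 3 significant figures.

9240 km²

In the plate carrée (x = Rλ, y = Rφ), meridians are true-scale (h = 1) and parallels are stretched by k = sec φ.
Areal scale = h·k = 1 × sec φ; at 68.5°, h = 1.000, k = 2.729, so h·k = 2.729.
True area = apparent / (areal scale) = 25200 / 2.729 ≈ 9240 km².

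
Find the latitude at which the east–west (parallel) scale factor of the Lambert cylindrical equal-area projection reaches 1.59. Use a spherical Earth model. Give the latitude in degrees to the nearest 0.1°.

The Lambert cylindrical equal-area projection is the cylindrical equal-area projection with its standard parallel at the equator (φ₀ = 0). For cylindrical equal-area with standard parallel φ₀, h = cos φ / cos φ₀ and k = cos φ₀ / cos φ, so h·k = 1.
k = cos φ₀ / cos φ = 1.59  ⇒  cos φ = cos 0° / 1.59 = 0.6289.
φ = arccos(0.6289) ≈ 51.0°.

51.0°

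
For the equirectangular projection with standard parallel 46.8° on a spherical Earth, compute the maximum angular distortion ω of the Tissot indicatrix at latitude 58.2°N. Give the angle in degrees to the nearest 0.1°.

14.9°

The equidistant cylindrical projection with φ₀ = 46.8° has h = 1 (meridians true) and k = cos φ₀ / cos φ along parallels.
At 58.2°: h = 1.000, k = 1.299; principal scales a = 1.299, b = 1.000.
sin(ω/2) = (a − b)/(a + b) = 0.2991/2.299 = 0.1301, so ω = 2 arcsin(0.1301) ≈ 14.9°.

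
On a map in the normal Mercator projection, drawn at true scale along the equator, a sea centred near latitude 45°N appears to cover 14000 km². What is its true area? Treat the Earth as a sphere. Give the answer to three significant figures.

7000 km²

The Mercator projection is conformal; its linear scale factor is the same in every direction and equals sec φ = 1/cos φ.
Areal scale = k² = sec²φ = 1/cos²(45°) = 1/0.7071² = 2.000.
True area = apparent / (areal scale) = 14000 / 2.000 ≈ 7000 km².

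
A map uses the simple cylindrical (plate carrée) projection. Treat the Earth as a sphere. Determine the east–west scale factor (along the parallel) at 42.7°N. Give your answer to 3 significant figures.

1.36

In the plate carrée (x = Rλ, y = Rφ), meridians are true-scale (h = 1) and parallels are stretched by k = sec φ.
k = 1/cos 42.7° = 1/0.7349 = 1.361.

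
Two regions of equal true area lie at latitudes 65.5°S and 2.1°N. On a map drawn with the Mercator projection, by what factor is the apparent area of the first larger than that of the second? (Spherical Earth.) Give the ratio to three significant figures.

Mercator is conformal with k = sec φ, so areal scale = k² = sec²φ.
At 65.5°: sec²(65.5°) = 1/0.4147² = 5.815.
At 2.1°: sec²(2.1°) = 1/0.9993² = 1.001.
Ratio = 5.815/1.001 = cos²(2.1°)/cos²(65.5°) ≈ 5.81.

5.81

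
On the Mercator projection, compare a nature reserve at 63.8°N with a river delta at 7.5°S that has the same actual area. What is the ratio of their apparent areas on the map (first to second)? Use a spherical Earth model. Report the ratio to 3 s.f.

Mercator areal scale is sec²φ.
At 63.8°: sec²(63.8°) = 1/0.4415² = 5.130.
At 7.5°: sec²(7.5°) = 1/0.9914² = 1.017.
Ratio = 5.130/1.017 = cos²(7.5°)/cos²(63.8°) ≈ 5.04.

5.04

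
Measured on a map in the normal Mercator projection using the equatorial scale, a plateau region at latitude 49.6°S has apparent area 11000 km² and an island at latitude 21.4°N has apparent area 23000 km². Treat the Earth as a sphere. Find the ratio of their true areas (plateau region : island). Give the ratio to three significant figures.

0.232

Since Mercator area scale is 1/cos²φ, the true area equals the apparent area multiplied by cos²φ.
True area of plateau region: 11000 × cos²(49.6°) = 11000 × 0.4201 = 4621 km².
True area of island: 23000 × cos²(21.4°) = 23000 × 0.8669 = 19940 km².
Ratio = 4621 / 19940 ≈ 0.232.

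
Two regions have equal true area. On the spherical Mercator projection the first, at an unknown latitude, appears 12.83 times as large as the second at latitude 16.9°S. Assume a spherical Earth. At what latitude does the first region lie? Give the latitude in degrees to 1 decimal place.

On Mercator, (apparent₁)/(apparent₂) = sec²φ₁ / sec²φ₂ when true areas are equal.
cos²φ₂ / cos²φ₁ = 12.83  ⇒  cos φ₁ = cos 16.9° / √12.83 = 0.9568/3.582 = 0.2671.
φ₁ = arccos(0.2671) ≈ 74.5°.

74.5°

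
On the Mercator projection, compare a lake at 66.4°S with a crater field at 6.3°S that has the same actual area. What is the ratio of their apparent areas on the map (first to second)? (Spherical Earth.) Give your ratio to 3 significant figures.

6.16

On Mercator, area is exaggerated by sec²φ = 1/cos²φ.
At 66.4°: sec²(66.4°) = 1/0.4003² = 6.239.
At 6.3°: sec²(6.3°) = 1/0.9940² = 1.012.
Ratio = 6.239/1.012 = cos²(6.3°)/cos²(66.4°) ≈ 6.16.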